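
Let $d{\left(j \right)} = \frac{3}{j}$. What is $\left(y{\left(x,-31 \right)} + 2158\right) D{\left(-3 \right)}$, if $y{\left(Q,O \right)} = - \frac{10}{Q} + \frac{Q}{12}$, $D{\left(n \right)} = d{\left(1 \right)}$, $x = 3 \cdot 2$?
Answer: $\frac{12941}{2} \approx 6470.5$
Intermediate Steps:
$x = 6$
$D{\left(n \right)} = 3$ ($D{\left(n \right)} = \frac{3}{1} = 3 \cdot 1 = 3$)
$y{\left(Q,O \right)} = - \frac{10}{Q} + \frac{Q}{12}$ ($y{\left(Q,O \right)} = - \frac{10}{Q} + Q \frac{1}{12} = - \frac{10}{Q} + \frac{Q}{12}$)
$\left(y{\left(x,-31 \right)} + 2158\right) D{\left(-3 \right)} = \left(\left(- \frac{10}{6} + \frac{1}{12} \cdot 6\right) + 2158\right) 3 = \left(\left(\left(-10\right) \frac{1}{6} + \frac{1}{2}\right) + 2158\right) 3 = \left(\left(- \frac{5}{3} + \frac{1}{2}\right) + 2158\right) 3 = \left(- \frac{7}{6} + 2158\right) 3 = \frac{12941}{6} \cdot 3 = \frac{12941}{2}$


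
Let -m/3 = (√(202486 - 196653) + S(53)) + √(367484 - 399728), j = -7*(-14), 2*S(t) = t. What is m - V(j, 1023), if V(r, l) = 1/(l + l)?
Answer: -81329/1023 - 3*√5833 - 6*I*√8061 ≈ -308.62 - 538.7*I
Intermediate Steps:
S(t) = t/2
j = 98
V(r, l) = 1/(2*l)
m = -159/2 - 3*√5833 - 6*I*√8061 (m = -3*((√(202486 - 196653) + (½)*53) + √(367484 - 399728)) = -3*((√5833 + 53/2) + √(-32244)) = -3*((53/2 + √5833) + 2*I*√8061) = -3*(53/2 + √5833 + 2*I*√8061) = -159/2 - 3*√5833 - 6*I*√8061 ≈ -308.62 - 538.7*I)
m - V(j, 1023) = (-159/2 - 3*√5833 - 6*I*√8061) - 1/(2*1023) = (-159/2 - 3*√5833 - 6*I*√8061) - 1*1/2046 = (-159/2 - 3*√5833 - 6*I*√8061) - 1/2046 = -81329/1023 - 3*√5833 - 6*I*√8061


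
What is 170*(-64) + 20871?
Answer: 9991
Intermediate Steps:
170*(-64) + 20871 = -10880 + 20871 = 9991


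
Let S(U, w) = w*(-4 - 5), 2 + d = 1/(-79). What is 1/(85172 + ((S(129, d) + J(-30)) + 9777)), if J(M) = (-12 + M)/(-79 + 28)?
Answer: 1343/127541940 ≈ 1.0530e-5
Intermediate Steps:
d = -159/79 (d = -2 + 1/(-79) = -2 - 1/79 = -159/79 ≈ -2.0127)
S(U, w) = -9*w (S(U, w) = w*(-9) = -9*w)
J(M) = 4/17 - M/51 (J(M) = (-12 + M)/(-51) = (-12 + M)*(-1/51) = 4/17 - M/51)
1/(85172 + ((S(129, d) + J(-30)) + 9777)) = 1/(85172 + ((-9*(-159/79) + (4/17 - 1/51*(-30))) + 9777)) = 1/(85172 + ((1431/79 + (4/17 + 10/17)) + 9777)) = 1/(85172 + ((1431/79 + 14/17) + 9777)) = 1/(85172 + (25433/1343 + 9777)) = 1/(85172 + 13155944/1343) = 1/(127541940/1343) = 1343/127541940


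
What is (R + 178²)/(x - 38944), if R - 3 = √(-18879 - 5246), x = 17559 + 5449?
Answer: -31687/15936 - 5*I*√965/15936 ≈ -1.9884 - 0.0097466*I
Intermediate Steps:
x = 23008
R = 3 + 5*I*√965 (R = 3 + √(-18879 - 5246) = 3 + √(-24125) = 3 + 5*I*√965 ≈ 3.0 + 155.32*I)
(R + 178²)/(x - 38944) = ((3 + 5*I*√965) + 178²)/(23008 - 38944) = ((3 + 5*I*√965) + 31684)/(-15936) = (31687 + 5*I*√965)*(-1/15936) = -31687/15936 - 5*I*√965/15936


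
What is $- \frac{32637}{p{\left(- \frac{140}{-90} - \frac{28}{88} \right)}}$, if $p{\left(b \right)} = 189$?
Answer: $- \frac{10879}{63} \approx -172.68$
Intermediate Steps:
$- \frac{32637}{p{\left(- \frac{140}{-90} - \frac{28}{88} \right)}} = - \frac{32637}{189} = \left(-32637\right) \frac{1}{189} = - \frac{10879}{63}$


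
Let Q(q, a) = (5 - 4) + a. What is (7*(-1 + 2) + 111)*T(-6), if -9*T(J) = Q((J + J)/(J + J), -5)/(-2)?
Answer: -236/9 ≈ -26.222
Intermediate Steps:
Q(q, a) = 1 + a
T(J) = -2/9 (T(J) = -(1 - 5)/(9*(-2)) = -(-4)*(-1)/(9*2) = -⅑*2 = -2/9)
(7*(-1 + 2) + 111)*T(-6) = (7*(-1 + 2) + 111)*(-2/9) = (7*1 + 111)*(-2/9) = (7 + 111)*(-2/9) = 118*(-2/9) = -236/9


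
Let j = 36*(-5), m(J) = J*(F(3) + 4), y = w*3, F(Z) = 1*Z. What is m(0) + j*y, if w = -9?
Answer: 4860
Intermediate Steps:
F(Z) = Z
y = -27 (y = -9*3 = -27)
m(J) = 7*J (m(J) = J*(3 + 4) = J*7 = 7*J)
j = -180
m(0) + j*y = 7*0 - 180*(-27) = 0 + 4860 = 4860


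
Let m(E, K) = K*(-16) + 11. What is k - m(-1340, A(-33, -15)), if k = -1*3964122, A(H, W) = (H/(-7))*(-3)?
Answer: -27750515/7 ≈ -3.9644e+6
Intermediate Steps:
A(H, W) = 3*H/7 (A(H, W) = (H*(-⅐))*(-3) = -H/7*(-3) = 3*H/7)
m(E, K) = 11 - 16*K (m(E, K) = -16*K + 11 = 11 - 16*K)
k = -3964122
k - m(-1340, A(-33, -15)) = -3964122 - (11 - 48*(-33)/7) = -3964122 - (11 - 16*(-99/7)) = -3964122 - (11 + 1584/7) = -3964122 - 1*1661/7 = -3964122 - 1661/7 = -27750515/7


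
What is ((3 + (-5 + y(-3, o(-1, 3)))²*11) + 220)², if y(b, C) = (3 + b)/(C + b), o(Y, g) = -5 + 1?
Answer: 248004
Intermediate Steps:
o(Y, g) = -4
y(b, C) = (3 + b)/(C + b)
((3 + (-5 + y(-3, o(-1, 3)))²*11) + 220)² = ((3 + (-5 + (3 - 3)/(-4 - 3))²*11) + 220)² = ((3 + (-5 + 0/(-7))²*11) + 220)² = ((3 + (-5 - ⅐*0)²*11) + 220)² = ((3 + (-5 + 0)²*11) + 220)² = ((3 + (-5)²*11) + 220)² = ((3 + 25*11) + 220)² = ((3 + 275) + 220)² = (278 + 220)² = 498² = 248004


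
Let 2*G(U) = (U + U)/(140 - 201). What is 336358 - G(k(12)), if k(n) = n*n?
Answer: 20517982/61 ≈ 3.3636e+5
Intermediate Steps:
k(n) = n²
G(U) = -U/61 (G(U) = ((U + U)/(140 - 201))/2 = ((2*U)/(-61))/2 = ((2*U)*(-1/61))/2 = (-2*U/61)/2 = -U/61)
336358 - G(k(12)) = 336358 - (-1)*12²/61 = 336358 - (-1)*144/61 = 336358 - 1*(-144/61) = 336358 + 144/61 = 20517982/61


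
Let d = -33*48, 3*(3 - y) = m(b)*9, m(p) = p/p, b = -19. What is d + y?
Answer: -1584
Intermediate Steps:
m(p) = 1
y = 0 (y = 3 - 9/3 = 3 - 1/3*9 = 3 - 3 = 0)
d = -1584
d + y = -1584 + 0 = -1584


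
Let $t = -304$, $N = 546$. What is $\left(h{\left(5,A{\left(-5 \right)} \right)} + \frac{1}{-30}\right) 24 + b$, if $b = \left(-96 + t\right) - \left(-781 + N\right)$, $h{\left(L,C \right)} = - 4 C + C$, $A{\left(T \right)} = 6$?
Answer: $- \frac{2989}{5} \approx -597.8$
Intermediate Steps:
$h{\left(L,C \right)} = - 3 C$
$b = -165$ ($b = \left(-96 - 304\right) + \left(781 - 546\right) = -400 + \left(781 - 546\right) = -400 + 235 = -165$)
$\left(h{\left(5,A{\left(-5 \right)} \right)} + \frac{1}{-30}\right) 24 + b = \left(\left(-3\right) 6 + \frac{1}{-30}\right) 24 - 165 = \left(-18 - \frac{1}{30}\right) 24 - 165 = \left(- \frac{541}{30}\right) 24 - 165 = - \frac{2164}{5} - 165 = - \frac{2989}{5}$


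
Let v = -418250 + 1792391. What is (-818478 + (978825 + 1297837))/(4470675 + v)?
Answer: 182273/730602 ≈ 0.24948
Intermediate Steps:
v = 1374141
(-818478 + (978825 + 1297837))/(4470675 + v) = (-818478 + (978825 + 1297837))/(4470675 + 1374141) = (-818478 + 2276662)/5844816 = 1458184*(1/5844816) = 182273/730602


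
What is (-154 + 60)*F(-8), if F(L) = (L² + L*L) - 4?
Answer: -11656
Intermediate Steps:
F(L) = -4 + 2*L² (F(L) = (L² + L²) - 4 = 2*L² - 4 = -4 + 2*L²)
(-154 + 60)*F(-8) = (-154 + 60)*(-4 + 2*(-8)²) = -94*(-4 + 2*64) = -94*(-4 + 128) = -94*124 = -11656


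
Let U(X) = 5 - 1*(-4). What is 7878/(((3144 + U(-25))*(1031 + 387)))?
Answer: 1313/745159 ≈ 0.0017620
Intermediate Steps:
U(X) = 9 (U(X) = 5 + 4 = 9)
7878/(((3144 + U(-25))*(1031 + 387))) = 7878/(((3144 + 9)*(1031 + 387))) = 7878/((3153*1418)) = 7878/4470954 = 7878*(1/4470954) = 1313/745159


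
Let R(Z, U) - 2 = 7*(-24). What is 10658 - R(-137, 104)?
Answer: 10824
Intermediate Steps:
R(Z, U) = -166 (R(Z, U) = 2 + 7*(-24) = 2 - 168 = -166)
10658 - R(-137, 104) = 10658 - 1*(-166) = 10658 + 166 = 10824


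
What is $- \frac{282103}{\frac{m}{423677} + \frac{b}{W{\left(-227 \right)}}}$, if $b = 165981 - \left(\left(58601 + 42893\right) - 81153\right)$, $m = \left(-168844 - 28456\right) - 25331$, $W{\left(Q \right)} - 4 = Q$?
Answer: $\frac{26653083259013}{61753964993} \approx 431.6$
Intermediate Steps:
$W{\left(Q \right)} = 4 + Q$
$m = -222631$ ($m = -197300 - 25331 = -222631$)
$b = 145640$ ($b = 165981 - \left(101494 - 81153\right) = 165981 - 20341 = 145640$)
$- \frac{282103}{\frac{m}{423677} + \frac{b}{W{\left(-227 \right)}}} = - \frac{282103}{- \frac{222631}{423677} + \frac{145640}{4 - 227}} = - \frac{282103}{\left(-222631\right) \frac{1}{423677} + \frac{145640}{-223}} = - \frac{282103}{- \frac{222631}{423677} + 145640 \left(- \frac{1}{223}\right)} = - \frac{282103}{- \frac{222631}{423677} - \frac{145640}{223}} = - \frac{282103}{- \frac{61753964993}{94479971}} = \left(-282103\right) \left(- \frac{94479971}{61753964993}\right) = \frac{26653083259013}{61753964993}$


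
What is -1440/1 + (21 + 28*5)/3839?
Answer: -5527999/3839 ≈ -1440.0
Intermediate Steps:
-1440/1 + (21 + 28*5)/3839 = -1440*1 + (21 + 140)*(1/3839) = -1440 + 161*(1/3839) = -1440 + 161/3839 = -5527999/3839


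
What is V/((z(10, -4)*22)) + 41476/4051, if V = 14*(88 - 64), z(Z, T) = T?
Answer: 286094/44561 ≈ 6.4203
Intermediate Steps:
V = 336 (V = 14*24 = 336)
V/((z(10, -4)*22)) + 41476/4051 = 336/((-4*22)) + 41476/4051 = 336/(-88) + 41476*(1/4051) = 336*(-1/88) + 41476/4051 = -42/11 + 41476/4051 = 286094/44561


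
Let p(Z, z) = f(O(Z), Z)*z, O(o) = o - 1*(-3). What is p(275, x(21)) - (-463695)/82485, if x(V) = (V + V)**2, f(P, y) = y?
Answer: 2667595813/5499 ≈ 4.8511e+5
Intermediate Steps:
O(o) = 3 + o (O(o) = o + 3 = 3 + o)
x(V) = 4*V**2 (x(V) = (2*V)**2 = 4*V**2)
p(Z, z) = Z*z
p(275, x(21)) - (-463695)/82485 = 275*(4*21**2) - (-463695)/82485 = 275*(4*441) - (-463695)/82485 = 275*1764 - 1*(-30913/5499) = 485100 + 30913/5499 = 2667595813/5499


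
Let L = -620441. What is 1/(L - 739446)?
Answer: -1/1359887 ≈ -7.3536e-7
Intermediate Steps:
1/(L - 739446) = 1/(-620441 - 739446) = 1/(-1359887) = -1/1359887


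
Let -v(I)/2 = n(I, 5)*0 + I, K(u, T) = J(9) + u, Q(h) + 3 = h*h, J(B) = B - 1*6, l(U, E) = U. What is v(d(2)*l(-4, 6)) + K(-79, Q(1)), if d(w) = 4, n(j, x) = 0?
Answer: -44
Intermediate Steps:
J(B) = -6 + B (J(B) = B - 6 = -6 + B)
Q(h) = -3 + h² (Q(h) = -3 + h*h = -3 + h²)
K(u, T) = 3 + u (K(u, T) = (-6 + 9) + u = 3 + u)
v(I) = -2*I (v(I) = -2*(0*0 + I) = -2*(0 + I) = -2*I)
v(d(2)*l(-4, 6)) + K(-79, Q(1)) = -8*(-4) + (3 - 79) = -2*(-16) - 76 = 32 - 76 = -44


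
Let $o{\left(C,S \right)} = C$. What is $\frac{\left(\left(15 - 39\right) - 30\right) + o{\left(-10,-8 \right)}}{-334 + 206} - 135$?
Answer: $- \frac{269}{2} \approx -134.5$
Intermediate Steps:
$\frac{\left(\left(15 - 39\right) - 30\right) + o{\left(-10,-8 \right)}}{-334 + 206} - 135 = \frac{\left(\left(15 - 39\right) - 30\right) - 10}{-334 + 206} - 135 = \frac{\left(-24 - 30\right) - 10}{-128} - 135 = \left(-54 - 10\right) \left(- \frac{1}{128}\right) - 135 = \left(-64\right) \left(- \frac{1}{128}\right) - 135 = \frac{1}{2} - 135 = - \frac{269}{2}$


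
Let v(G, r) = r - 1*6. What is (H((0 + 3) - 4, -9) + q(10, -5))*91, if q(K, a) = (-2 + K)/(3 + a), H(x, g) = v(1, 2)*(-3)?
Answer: 728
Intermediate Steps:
v(G, r) = -6 + r (v(G, r) = r - 6 = -6 + r)
H(x, g) = 12 (H(x, g) = (-6 + 2)*(-3) = -4*(-3) = 12)
q(K, a) = (-2 + K)/(3 + a)
(H((0 + 3) - 4, -9) + q(10, -5))*91 = (12 + (-2 + 10)/(3 - 5))*91 = (12 + 8/(-2))*91 = (12 - 1/2*8)*91 = (12 - 4)*91 = 8*91 = 728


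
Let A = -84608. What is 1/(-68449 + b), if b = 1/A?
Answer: -84608/5791332993 ≈ -1.4609e-5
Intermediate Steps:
b = -1/84608 (b = 1/(-84608) = -1/84608 ≈ -1.1819e-5)
1/(-68449 + b) = 1/(-68449 - 1/84608) = 1/(-5791332993/84608) = -84608/5791332993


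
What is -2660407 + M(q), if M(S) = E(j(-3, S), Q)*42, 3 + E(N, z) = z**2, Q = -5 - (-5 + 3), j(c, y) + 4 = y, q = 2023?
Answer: -2660155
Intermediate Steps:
j(c, y) = -4 + y
Q = -3 (Q = -5 - 1*(-2) = -5 + 2 = -3)
E(N, z) = -3 + z**2
M(S) = 252 (M(S) = (-3 + (-3)**2)*42 = (-3 + 9)*42 = 6*42 = 252)
-2660407 + M(q) = -2660407 + 252 = -2660155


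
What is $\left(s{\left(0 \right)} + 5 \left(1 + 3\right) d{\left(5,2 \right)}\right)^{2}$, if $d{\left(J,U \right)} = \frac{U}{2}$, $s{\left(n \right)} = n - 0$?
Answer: $400$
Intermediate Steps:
$s{\left(n \right)} = n$ ($s{\left(n \right)} = n + 0 = n$)
$d{\left(J,U \right)} = \frac{U}{2}$ ($d{\left(J,U \right)} = U \frac{1}{2} = \frac{U}{2}$)
$\left(s{\left(0 \right)} + 5 \left(1 + 3\right) d{\left(5,2 \right)}\right)^{2} = \left(0 + 5 \left(1 + 3\right) \frac{1}{2} \cdot 2\right)^{2} = \left(0 + 5 \cdot 4 \cdot 1\right)^{2} = \left(0 + 20 \cdot 1\right)^{2} = \left(0 + 20\right)^{2} = 20^{2} = 400$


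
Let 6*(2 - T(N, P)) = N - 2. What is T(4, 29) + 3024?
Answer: 9077/3 ≈ 3025.7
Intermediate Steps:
T(N, P) = 7/3 - N/6 (T(N, P) = 2 - (N - 2)/6 = 2 - (-2 + N)/6 = 2 + (⅓ - N/6) = 7/3 - N/6)
T(4, 29) + 3024 = (7/3 - ⅙*4) + 3024 = (7/3 - ⅔) + 3024 = 5/3 + 3024 = 9077/3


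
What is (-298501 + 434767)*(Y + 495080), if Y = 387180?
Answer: 120222041160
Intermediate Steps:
(-298501 + 434767)*(Y + 495080) = (-298501 + 434767)*(387180 + 495080) = 136266*882260 = 120222041160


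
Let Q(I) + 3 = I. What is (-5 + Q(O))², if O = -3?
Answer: 121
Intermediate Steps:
Q(I) = -3 + I
(-5 + Q(O))² = (-5 + (-3 - 3))² = (-5 - 6)² = (-11)² = 121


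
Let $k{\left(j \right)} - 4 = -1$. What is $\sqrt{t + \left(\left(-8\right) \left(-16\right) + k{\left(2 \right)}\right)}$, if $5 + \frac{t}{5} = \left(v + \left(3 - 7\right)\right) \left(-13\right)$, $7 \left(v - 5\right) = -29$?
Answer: $\frac{2 \sqrt{3801}}{7} \approx 17.615$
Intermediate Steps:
$v = \frac{6}{7}$ ($v = 5 + \frac{1}{7} \left(-29\right) = 5 - \frac{29}{7} = \frac{6}{7} \approx 0.85714$)
$k{\left(j \right)} = 3$ ($k{\left(j \right)} = 4 - 1 = 3$)
$t = \frac{1255}{7}$ ($t = -25 + 5 \left(\frac{6}{7} + \left(3 - 7\right)\right) \left(-13\right) = -25 + 5 \left(\frac{6}{7} - 4\right) \left(-13\right) = -25 + 5 \left(\left(- \frac{22}{7}\right) \left(-13\right)\right) = -25 + 5 \cdot \frac{286}{7} = -25 + \frac{1430}{7} = \frac{1255}{7} \approx 179.29$)
$\sqrt{t + \left(\left(-8\right) \left(-16\right) + k{\left(2 \right)}\right)} = \sqrt{\frac{1255}{7} + \left(\left(-8\right) \left(-16\right) + 3\right)} = \sqrt{\frac{1255}{7} + \left(128 + 3\right)} = \sqrt{\frac{1255}{7} + 131} = \sqrt{\frac{2172}{7}} = \frac{2 \sqrt{3801}}{7}$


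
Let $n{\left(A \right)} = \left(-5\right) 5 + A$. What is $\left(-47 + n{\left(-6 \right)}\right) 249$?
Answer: $-19422$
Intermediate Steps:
$n{\left(A \right)} = -25 + A$
$\left(-47 + n{\left(-6 \right)}\right) 249 = \left(-47 - 31\right) 249 = \left(-78\right) 249 = -19422$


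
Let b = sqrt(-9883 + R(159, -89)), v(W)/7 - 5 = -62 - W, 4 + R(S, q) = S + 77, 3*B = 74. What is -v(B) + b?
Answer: 1715/3 + I*sqrt(9651) ≈ 571.67 + 98.24*I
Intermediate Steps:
B = 74/3 (B = (1/3)*74 = 74/3 ≈ 24.667)
R(S, q) = 73 + S (R(S, q) = -4 + (S + 77) = -4 + (77 + S) = 73 + S)
v(W) = -399 - 7*W (v(W) = 35 + 7*(-62 - W) = 35 + (-434 - 7*W) = -399 - 7*W)
b = I*sqrt(9651) (b = sqrt(-9883 + (73 + 159)) = sqrt(-9883 + 232) = sqrt(-9651) = I*sqrt(9651) ≈ 98.24*I)
-v(B) + b = -(-399 - 7*74/3) + I*sqrt(9651) = -(-399 - 518/3) + I*sqrt(9651) = -1*(-1715/3) + I*sqrt(9651) = 1715/3 + I*sqrt(9651)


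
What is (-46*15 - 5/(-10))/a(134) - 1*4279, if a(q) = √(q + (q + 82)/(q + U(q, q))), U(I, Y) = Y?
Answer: -4279 - 1379*√151286/9032 ≈ -4338.4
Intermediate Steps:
a(q) = √(q + (82 + q)/(2*q)) (a(q) = √(q + (q + 82)/(q + q)) = √(q + (82 + q)/((2*q))) = √(q + (82 + q)*(1/(2*q))) = √(q + (82 + q)/(2*q)))
(-46*15 - 5/(-10))/a(134) - 1*4279 = (-46*15 - 5/(-10))/((√(2 + 4*134 + 164/134)/2)) - 1*4279 = (-690 - 5*(-⅒))/((√(2 + 536 + 164*(1/134))/2)) - 4279 = (-690 + ½)/((√(2 + 536 + 82/67)/2)) - 4279 = -1379*√151286/4516/2 - 4279 = -1379*√151286/9032 - 4279 = -4279 - 1379*√151286/9032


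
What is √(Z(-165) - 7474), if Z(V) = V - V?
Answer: I*√7474 ≈ 86.452*I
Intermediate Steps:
Z(V) = 0
√(Z(-165) - 7474) = √(0 - 7474) = √(-7474) = I*√7474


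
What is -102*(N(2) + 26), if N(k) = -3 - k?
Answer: -2142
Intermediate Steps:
-102*(N(2) + 26) = -102*((-3 - 1*2) + 26) = -102*((-3 - 2) + 26) = -102*(-5 + 26) = -102*21 = -2142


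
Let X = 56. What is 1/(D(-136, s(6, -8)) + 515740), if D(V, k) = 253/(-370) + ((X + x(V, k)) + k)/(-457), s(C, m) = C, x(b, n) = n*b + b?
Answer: 169090/87206690279 ≈ 1.9390e-6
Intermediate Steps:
x(b, n) = b + b*n (x(b, n) = b*n + b = b + b*n)
D(V, k) = -136341/169090 - k/457 - V*(1 + k)/457 (D(V, k) = 253/(-370) + ((56 + V*(1 + k)) + k)/(-457) = 253*(-1/370) + (56 + k + V*(1 + k))*(-1/457) = -253/370 + (-56/457 - k/457 - V*(1 + k)/457) = -136341/169090 - k/457 - V*(1 + k)/457)
1/(D(-136, s(6, -8)) + 515740) = 1/((-136341/169090 - 1/457*6 - 1/457*(-136)*(1 + 6)) + 515740) = 1/((-136341/169090 - 6/457 - 1/457*(-136)*7) + 515740) = 1/((-136341/169090 - 6/457 + 952/457) + 515740) = 1/(213679/169090 + 515740) = 1/(87206690279/169090) = 169090/87206690279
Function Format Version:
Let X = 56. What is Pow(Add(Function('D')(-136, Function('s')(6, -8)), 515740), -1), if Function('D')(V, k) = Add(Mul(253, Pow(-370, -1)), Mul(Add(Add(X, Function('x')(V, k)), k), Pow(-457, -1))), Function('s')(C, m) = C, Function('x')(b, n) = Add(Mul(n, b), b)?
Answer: Rational(169090, 87206690279) ≈ 1.9390e-6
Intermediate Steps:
Function('x')(b, n) = Add(b, Mul(b, n)) (Function('x')(b, n) = Add(Mul(b, n), b) = Add(b, Mul(b, n)))
Function('D')(V, k) = Add(Rational(-136341, 169090), Mul(Rational(-1, 457), k), Mul(Rational(-1, 457), V, Add(1, k))) (Function('D')(V, k) = Add(Mul(253, Pow(-370, -1)), Mul(Add(Add(56, Mul(V, Add(1, k))), k), Pow(-457, -1))) = Add(Mul(253, Rational(-1, 370)), Mul(Add(56, k, Mul(V, Add(1, k))), Rational(-1, 457))) = Add(Rational(-253, 370), Add(Rational(-56, 457), Mul(Rational(-1, 457), k), Mul(Rational(-1, 457), V, Add(1, k)))) = Add(Rational(-136341, 169090), Mul(Rational(-1, 457), k), Mul(Rational(-1, 457), V, Add(1, k))))
Pow(Add(Function('D')(-136, Function('s')(6, -8)), 515740), -1) = Pow(Add(Add(Rational(-136341, 169090), Mul(Rational(-1, 457), 6), Mul(Rational(-1, 457), -136, Add(1, 6))), 515740), -1) = Pow(Add(Add(Rational(-136341, 169090), Rational(-6, 457), Mul(Rational(-1, 457), -136, 7)), 515740), -1) = Pow(Add(Add(Rational(-136341, 169090), Rational(-6, 457), Rational(952, 457)), 515740), -1) = Pow(Add(Rational(213679, 169090), 515740), -1) = Pow(Rational(87206690279, 169090), -1) = Rational(169090, 87206690279)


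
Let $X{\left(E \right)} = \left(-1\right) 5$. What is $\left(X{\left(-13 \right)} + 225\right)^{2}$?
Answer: $48400$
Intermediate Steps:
$X{\left(E \right)} = -5$
$\left(X{\left(-13 \right)} + 225\right)^{2} = \left(-5 + 225\right)^{2} = 220^{2} = 48400$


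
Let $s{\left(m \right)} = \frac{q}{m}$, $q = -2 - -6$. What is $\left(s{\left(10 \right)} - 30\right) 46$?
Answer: $- \frac{6808}{5} \approx -1361.6$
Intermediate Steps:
$q = 4$ ($q = -2 + 6 = 4$)
$s{\left(m \right)} = \frac{4}{m}$
$\left(s{\left(10 \right)} - 30\right) 46 = \left(\frac{4}{10} - 30\right) 46 = \left(4 \cdot \frac{1}{10} - 30\right) 46 = \left(\frac{2}{5} - 30\right) 46 = \left(- \frac{148}{5}\right) 46 = - \frac{6808}{5}$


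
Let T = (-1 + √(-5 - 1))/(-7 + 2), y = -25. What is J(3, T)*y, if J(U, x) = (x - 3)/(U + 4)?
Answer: 10 + 5*I*√6/7 ≈ 10.0 + 1.7496*I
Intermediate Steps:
T = ⅕ - I*√6/5 (T = (-1 + √(-6))/(-5) = (-1 + I*√6)*(-⅕) = ⅕ - I*√6/5 ≈ 0.2 - 0.4899*I)
J(U, x) = (-3 + x)/(4 + U)
J(3, T)*y = ((-3 + (⅕ - I*√6/5))/(4 + 3))*(-25) = ((-14/5 - I*√6/5)/7)*(-25) = (-⅖ - I*√6/35)*(-25) = 10 + 5*I*√6/7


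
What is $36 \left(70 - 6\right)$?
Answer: $2304$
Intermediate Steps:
$36 \left(70 - 6\right) = 36 \cdot 64 = 2304$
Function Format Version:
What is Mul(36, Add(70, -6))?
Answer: 2304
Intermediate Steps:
Mul(36, Add(70, -6)) = Mul(36, 64) = 2304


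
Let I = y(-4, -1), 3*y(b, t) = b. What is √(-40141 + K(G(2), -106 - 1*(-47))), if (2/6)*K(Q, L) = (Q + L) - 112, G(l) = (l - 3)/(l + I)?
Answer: I*√162634/2 ≈ 201.64*I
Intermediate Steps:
y(b, t) = b/3
I = -4/3 (I = (⅓)*(-4) = -4/3 ≈ -1.3333)
G(l) = (-3 + l)/(-4/3 + l) (G(l) = (l - 3)/(l - 4/3) = (-3 + l)/(-4/3 + l))
K(Q, L) = -336 + 3*L + 3*Q (K(Q, L) = 3*((Q + L) - 112) = 3*((L + Q) - 112) = 3*(-112 + L + Q) = -336 + 3*L + 3*Q)
√(-40141 + K(G(2), -106 - 1*(-47))) = √(-40141 + (-336 + 3*(-106 - 1*(-47)) + 3*(3*(-3 + 2)/(-4 + 3*2)))) = √(-40141 + (-336 + 3*(-106 + 47) + 3*(3*(-1)/(-4 + 6)))) = √(-40141 + (-336 + 3*(-59) + 3*(3*(-1)/2))) = √(-40141 + (-336 - 177 + 3*(3*(½)*(-1)))) = √(-40141 + (-336 - 177 + 3*(-3/2))) = √(-40141 + (-336 - 177 - 9/2)) = √(-40141 - 1035/2) = √(-81317/2) = I*√162634/2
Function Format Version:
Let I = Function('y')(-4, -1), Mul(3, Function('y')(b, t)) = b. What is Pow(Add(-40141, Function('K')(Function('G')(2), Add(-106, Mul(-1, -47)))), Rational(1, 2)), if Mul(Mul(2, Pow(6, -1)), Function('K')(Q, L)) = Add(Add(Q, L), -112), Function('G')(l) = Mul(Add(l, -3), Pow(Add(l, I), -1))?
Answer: Mul(Rational(1, 2), I, Pow(162634, Rational(1, 2))) ≈ Mul(201.64, I)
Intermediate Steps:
Function('y')(b, t) = Mul(Rational(1, 3), b)
I = Rational(-4, 3) (I = Mul(Rational(1, 3), -4) = Rational(-4, 3) ≈ -1.3333)
Function('G')(l) = Mul(Pow(Add(Rational(-4, 3), l), -1), Add(-3, l)) (Function('G')(l) = Mul(Add(l, -3), Pow(Add(l, Rational(-4, 3)), -1)) = Mul(Add(-3, l), Pow(Add(Rational(-4, 3), l), -1)) = Mul(Pow(Add(Rational(-4, 3), l), -1), Add(-3, l)))
Function('K')(Q, L) = Add(-336, Mul(3, L), Mul(3, Q)) (Function('K')(Q, L) = Mul(3, Add(Add(Q, L), -112)) = Mul(3, Add(Add(L, Q), -112)) = Mul(3, Add(-112, L, Q)) = Add(-336, Mul(3, L), Mul(3, Q)))
Pow(Add(-40141, Function('K')(Function('G')(2), Add(-106, Mul(-1, -47)))), Rational(1, 2)) = Pow(Add(-40141, Add(-336, Mul(3, Add(-106, Mul(-1, -47))), Mul(3, Mul(3, Pow(Add(-4, Mul(3, 2)), -1), Add(-3, 2))))), Rational(1, 2)) = Pow(Add(-40141, Add(-336, Mul(3, Add(-106, 47)), Mul(3, Mul(3, Pow(Add(-4, 6), -1), -1)))), Rational(1, 2)) = Pow(Add(-40141, Add(-336, Mul(3, -59), Mul(3, Mul(3, Pow(2, -1), -1)))), Rational(1, 2)) = Pow(Add(-40141, Add(-336, -177, Mul(3, Mul(3, Rational(1, 2), -1)))), Rational(1, 2)) = Pow(Add(-40141, Add(-336, -177, Mul(3, Rational(-3, 2)))), Rational(1, 2)) = Pow(Add(-40141, Add(-336, -177, Rational(-9, 2))), Rational(1, 2)) = Pow(Add(-40141, Rational(-1035, 2)), Rational(1, 2)) = Pow(Rational(-81317, 2), Rational(1, 2)) = Mul(Rational(1, 2), I, Pow(162634, Rational(1, 2)))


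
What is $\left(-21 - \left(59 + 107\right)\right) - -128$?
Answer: $-59$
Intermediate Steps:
$\left(-21 - \left(59 + 107\right)\right) - -128 = \left(-21 - 166\right) + 128 = -187 + 128 = -59$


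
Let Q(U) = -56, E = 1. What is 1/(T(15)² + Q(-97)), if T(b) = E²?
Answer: -1/55 ≈ -0.018182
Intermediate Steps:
T(b) = 1 (T(b) = 1² = 1)
1/(T(15)² + Q(-97)) = 1/(1² - 56) = 1/(1 - 56) = 1/(-55) = -1/55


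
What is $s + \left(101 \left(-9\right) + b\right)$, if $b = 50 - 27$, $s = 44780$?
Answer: $43894$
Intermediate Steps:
$b = 23$ ($b = 50 - 27 = 23$)
$s + \left(101 \left(-9\right) + b\right) = 44780 + \left(101 \left(-9\right) + 23\right) = 44780 + \left(-909 + 23\right) = 44780 - 886 = 43894$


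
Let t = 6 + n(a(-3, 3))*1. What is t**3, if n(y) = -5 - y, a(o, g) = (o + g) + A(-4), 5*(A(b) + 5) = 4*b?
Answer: 97336/125 ≈ 778.69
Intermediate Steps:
A(b) = -5 + 4*b/5 (A(b) = -5 + (4*b)/5 = -5 + 4*b/5)
a(o, g) = -41/5 + g + o (a(o, g) = (o + g) + (-5 + (4/5)*(-4)) = (g + o) + (-5 - 16/5) = (g + o) - 41/5 = -41/5 + g + o)
t = 46/5 (t = 6 + (-5 - (-41/5 + 3 - 3))*1 = 6 + (-5 - 1*(-41/5))*1 = 6 + (-5 + 41/5)*1 = 6 + (16/5)*1 = 6 + 16/5 = 46/5 ≈ 9.2000)
t**3 = (46/5)**3 = 97336/125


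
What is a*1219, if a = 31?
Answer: 37789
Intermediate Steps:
a*1219 = 31*1219 = 37789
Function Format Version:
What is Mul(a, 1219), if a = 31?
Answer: 37789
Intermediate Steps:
Mul(a, 1219) = Mul(31, 1219) = 37789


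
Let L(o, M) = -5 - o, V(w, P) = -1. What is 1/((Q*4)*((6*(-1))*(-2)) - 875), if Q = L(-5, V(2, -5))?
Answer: -1/875 ≈ -0.0011429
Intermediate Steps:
Q = 0 (Q = -5 - 1*(-5) = -5 + 5 = 0)
1/((Q*4)*((6*(-1))*(-2)) - 875) = 1/((0*4)*((6*(-1))*(-2)) - 875) = 1/(0*(-6*(-2)) - 875) = 1/(0*12 - 875) = 1/(0 - 875) = 1/(-875) = -1/875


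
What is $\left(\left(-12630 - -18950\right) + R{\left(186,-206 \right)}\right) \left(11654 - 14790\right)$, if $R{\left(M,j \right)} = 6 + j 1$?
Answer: $-19192320$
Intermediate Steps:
$R{\left(M,j \right)} = 6 + j$
$\left(\left(-12630 - -18950\right) + R{\left(186,-206 \right)}\right) \left(11654 - 14790\right) = \left(\left(-12630 - -18950\right) + \left(6 - 206\right)\right) \left(11654 - 14790\right) = \left(\left(-12630 + 18950\right) - 200\right) \left(-3136\right) = \left(6320 - 200\right) \left(-3136\right) = 6120 \left(-3136\right) = -19192320$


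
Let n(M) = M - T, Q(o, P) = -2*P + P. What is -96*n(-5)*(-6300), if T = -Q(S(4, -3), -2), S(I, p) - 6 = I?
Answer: -1814400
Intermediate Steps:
S(I, p) = 6 + I
Q(o, P) = -P
T = -2 (T = -(-1)*(-2) = -1*2 = -2)
n(M) = 2 + M (n(M) = M - 1*(-2) = M + 2 = 2 + M)
-96*n(-5)*(-6300) = -96*(2 - 5)*(-6300) = -96*(-3)*(-6300) = 288*(-6300) = -1814400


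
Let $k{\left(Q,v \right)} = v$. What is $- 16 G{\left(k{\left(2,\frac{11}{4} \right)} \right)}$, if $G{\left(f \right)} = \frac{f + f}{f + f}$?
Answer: $-16$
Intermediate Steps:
$G{\left(f \right)} = 1$ ($G{\left(f \right)} = \frac{2 f}{2 f} = 2 f \frac{1}{2 f} = 1$)
$- 16 G{\left(k{\left(2,\frac{11}{4} \right)} \right)} = \left(-16\right) 1 = -16$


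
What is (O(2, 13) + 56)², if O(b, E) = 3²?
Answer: 4225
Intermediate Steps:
O(b, E) = 9
(O(2, 13) + 56)² = (9 + 56)² = 65² = 4225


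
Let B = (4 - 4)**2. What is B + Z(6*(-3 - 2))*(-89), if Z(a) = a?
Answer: 2670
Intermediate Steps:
B = 0 (B = 0**2 = 0)
B + Z(6*(-3 - 2))*(-89) = 0 + (6*(-3 - 2))*(-89) = 0 + (6*(-5))*(-89) = 0 - 30*(-89) = 0 + 2670 = 2670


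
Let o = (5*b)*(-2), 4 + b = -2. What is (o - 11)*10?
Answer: 490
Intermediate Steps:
b = -6 (b = -4 - 2 = -6)
o = 60 (o = (5*(-6))*(-2) = -30*(-2) = 60)
(o - 11)*10 = (60 - 11)*10 = 49*10 = 490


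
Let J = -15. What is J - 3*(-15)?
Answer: 30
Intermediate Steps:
J - 3*(-15) = -15 - 3*(-15) = -15 + 45 = 30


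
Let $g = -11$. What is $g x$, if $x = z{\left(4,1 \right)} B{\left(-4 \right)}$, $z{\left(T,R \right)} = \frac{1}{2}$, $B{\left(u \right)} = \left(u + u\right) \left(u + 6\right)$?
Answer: $88$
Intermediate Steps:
$B{\left(u \right)} = 2 u \left(6 + u\right)$
$z{\left(T,R \right)} = \frac{1}{2}$
$x = -8$ ($x = \frac{2 \left(-4\right) \left(6 - 4\right)}{2} = \frac{2 \left(-4\right) 2}{2} = \frac{1}{2} \left(-16\right) = -8$)
$g x = \left(-11\right) \left(-8\right) = 88$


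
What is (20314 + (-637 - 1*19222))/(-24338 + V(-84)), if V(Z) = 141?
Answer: -455/24197 ≈ -0.018804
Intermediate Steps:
(20314 + (-637 - 1*19222))/(-24338 + V(-84)) = (20314 + (-637 - 1*19222))/(-24338 + 141) = (20314 + (-637 - 19222))/(-24197) = (20314 - 19859)*(-1/24197) = 455*(-1/24197) = -455/24197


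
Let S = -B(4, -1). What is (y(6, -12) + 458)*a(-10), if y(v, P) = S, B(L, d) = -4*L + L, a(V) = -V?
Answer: 4700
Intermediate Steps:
B(L, d) = -3*L
S = 12 (S = -(-3)*4 = -1*(-12) = 12)
y(v, P) = 12
(y(6, -12) + 458)*a(-10) = (12 + 458)*(-1*(-10)) = 470*10 = 4700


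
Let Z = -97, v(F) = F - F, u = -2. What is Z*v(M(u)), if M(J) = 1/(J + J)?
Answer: 0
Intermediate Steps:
M(J) = 1/(2*J)
v(F) = 0
Z*v(M(u)) = -97*0 = 0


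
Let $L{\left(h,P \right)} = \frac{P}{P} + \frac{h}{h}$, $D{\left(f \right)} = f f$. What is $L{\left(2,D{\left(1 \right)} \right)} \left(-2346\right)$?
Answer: $-4692$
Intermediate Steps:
$D{\left(f \right)} = f^{2}$
$L{\left(h,P \right)} = 2$ ($L{\left(h,P \right)} = 1 + 1 = 2$)
$L{\left(2,D{\left(1 \right)} \right)} \left(-2346\right) = 2 \left(-2346\right) = -4692$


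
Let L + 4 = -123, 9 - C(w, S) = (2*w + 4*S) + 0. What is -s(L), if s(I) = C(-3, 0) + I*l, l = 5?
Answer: 620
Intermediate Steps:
C(w, S) = 9 - 4*S - 2*w (C(w, S) = 9 - ((2*w + 4*S) + 0) = 9 - (2*w + 4*S) = 9 + (-4*S - 2*w) = 9 - 4*S - 2*w)
L = -127 (L = -4 - 123 = -127)
s(I) = 15 + 5*I (s(I) = (9 - 4*0 - 2*(-3)) + I*5 = (9 + 0 + 6) + 5*I = 15 + 5*I)
-s(L) = -(15 + 5*(-127)) = -(15 - 635) = -1*(-620) = 620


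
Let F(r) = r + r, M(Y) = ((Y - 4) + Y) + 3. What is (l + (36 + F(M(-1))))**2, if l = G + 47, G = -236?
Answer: 25281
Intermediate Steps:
M(Y) = -1 + 2*Y (M(Y) = ((-4 + Y) + Y) + 3 = (-4 + 2*Y) + 3 = -1 + 2*Y)
F(r) = 2*r
l = -189 (l = -236 + 47 = -189)
(l + (36 + F(M(-1))))**2 = (-189 + (36 + 2*(-1 + 2*(-1))))**2 = (-189 + (36 + 2*(-1 - 2)))**2 = (-189 + (36 + 2*(-3)))**2 = (-189 + (36 - 6))**2 = (-189 + 30)**2 = (-159)**2 = 25281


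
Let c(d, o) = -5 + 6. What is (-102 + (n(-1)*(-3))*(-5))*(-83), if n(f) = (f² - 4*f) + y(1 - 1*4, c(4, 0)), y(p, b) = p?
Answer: 5976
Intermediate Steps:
c(d, o) = 1
n(f) = -3 + f² - 4*f (n(f) = (f² - 4*f) + (1 - 1*4) = (f² - 4*f) + (1 - 4) = (f² - 4*f) - 3 = -3 + f² - 4*f)
(-102 + (n(-1)*(-3))*(-5))*(-83) = (-102 + ((-3 + (-1)² - 4*(-1))*(-3))*(-5))*(-83) = (-102 + ((-3 + 1 + 4)*(-3))*(-5))*(-83) = (-102 + (2*(-3))*(-5))*(-83) = (-102 - 6*(-5))*(-83) = (-102 + 30)*(-83) = -72*(-83) = 5976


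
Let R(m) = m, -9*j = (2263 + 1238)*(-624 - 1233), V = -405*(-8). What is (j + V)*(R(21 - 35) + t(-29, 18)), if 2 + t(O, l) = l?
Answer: 1451226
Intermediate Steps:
V = 3240
t(O, l) = -2 + l
j = 722373 (j = -(2263 + 1238)*(-624 - 1233)/9 = -389*(-1857) = -⅑*(-6501357) = 722373)
(j + V)*(R(21 - 35) + t(-29, 18)) = (722373 + 3240)*((21 - 35) + (-2 + 18)) = 725613*(-14 + 16) = 725613*2 = 1451226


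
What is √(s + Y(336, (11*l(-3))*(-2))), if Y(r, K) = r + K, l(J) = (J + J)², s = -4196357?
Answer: I*√4196813 ≈ 2048.6*I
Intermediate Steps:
l(J) = 4*J² (l(J) = (2*J)² = 4*J²)
Y(r, K) = K + r
√(s + Y(336, (11*l(-3))*(-2))) = √(-4196357 + ((11*(4*(-3)²))*(-2) + 336)) = √(-4196357 + ((11*(4*9))*(-2) + 336)) = √(-4196357 + ((11*36)*(-2) + 336)) = √(-4196357 + (396*(-2) + 336)) = √(-4196357 + (-792 + 336)) = √(-4196357 - 456) = √(-4196813) = I*√4196813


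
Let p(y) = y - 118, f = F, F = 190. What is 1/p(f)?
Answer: 1/72 ≈ 0.013889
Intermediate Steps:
f = 190
p(y) = -118 + y
1/p(f) = 1/(-118 + 190) = 1/72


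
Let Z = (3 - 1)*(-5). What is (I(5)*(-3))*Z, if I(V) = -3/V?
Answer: -18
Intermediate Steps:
Z = -10 (Z = 2*(-5) = -10)
(I(5)*(-3))*Z = (-3/5*(-3))*(-10) = (-3*⅕*(-3))*(-10) = -⅗*(-3)*(-10) = (9/5)*(-10) = -18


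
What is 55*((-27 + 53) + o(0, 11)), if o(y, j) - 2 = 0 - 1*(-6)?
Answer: 1870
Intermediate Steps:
o(y, j) = 8 (o(y, j) = 2 + (0 - 1*(-6)) = 2 + (0 + 6) = 2 + 6 = 8)
55*((-27 + 53) + o(0, 11)) = 55*((-27 + 53) + 8) = 55*(26 + 8) = 55*34 = 1870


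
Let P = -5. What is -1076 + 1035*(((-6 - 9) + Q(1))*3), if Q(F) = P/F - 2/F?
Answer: -69386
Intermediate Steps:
Q(F) = -7/F (Q(F) = -5/F - 2/F = -7/F)
-1076 + 1035*(((-6 - 9) + Q(1))*3) = -1076 + 1035*(((-6 - 9) - 7/1)*3) = -1076 + 1035*((-15 - 7*1)*3) = -1076 + 1035*((-15 - 7)*3) = -1076 + 1035*(-22*3) = -1076 + 1035*(-66) = -1076 - 68310 = -69386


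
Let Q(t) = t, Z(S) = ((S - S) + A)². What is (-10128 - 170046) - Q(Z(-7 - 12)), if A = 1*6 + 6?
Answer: -180318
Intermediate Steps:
A = 12 (A = 6 + 6 = 12)
Z(S) = 144 (Z(S) = ((S - S) + 12)² = (0 + 12)² = 12² = 144)
(-10128 - 170046) - Q(Z(-7 - 12)) = (-10128 - 170046) - 1*144 = -180174 - 144 = -180318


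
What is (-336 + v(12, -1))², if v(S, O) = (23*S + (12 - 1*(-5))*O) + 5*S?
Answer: 289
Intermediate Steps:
v(S, O) = 17*O + 28*S (v(S, O) = (23*S + (12 + 5)*O) + 5*S = (23*S + 17*O) + 5*S = (17*O + 23*S) + 5*S = 17*O + 28*S)
(-336 + v(12, -1))² = (-336 + (17*(-1) + 28*12))² = (-336 + (-17 + 336))² = (-336 + 319)² = (-17)² = 289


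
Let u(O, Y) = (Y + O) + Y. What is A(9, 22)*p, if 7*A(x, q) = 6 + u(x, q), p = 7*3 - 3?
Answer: 1062/7 ≈ 151.71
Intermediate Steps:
u(O, Y) = O + 2*Y (u(O, Y) = (O + Y) + Y = O + 2*Y)
p = 18 (p = 21 - 3 = 18)
A(x, q) = 6/7 + x/7 + 2*q/7 (A(x, q) = (6 + (x + 2*q))/7 = (6 + x + 2*q)/7 = 6/7 + x/7 + 2*q/7)
A(9, 22)*p = (6/7 + (⅐)*9 + (2/7)*22)*18 = (6/7 + 9/7 + 44/7)*18 = (59/7)*18 = 1062/7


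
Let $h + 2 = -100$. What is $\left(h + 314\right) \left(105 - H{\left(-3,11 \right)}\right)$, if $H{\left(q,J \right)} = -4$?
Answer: $23108$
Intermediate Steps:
$h = -102$ ($h = -2 - 100 = -102$)
$\left(h + 314\right) \left(105 - H{\left(-3,11 \right)}\right) = \left(-102 + 314\right) \left(105 - -4\right) = 212 \left(105 + 4\right) = 212 \cdot 109 = 23108$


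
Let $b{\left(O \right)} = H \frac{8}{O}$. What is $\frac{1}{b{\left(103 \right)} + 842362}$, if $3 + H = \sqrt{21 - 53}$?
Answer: $\frac{4468307993}{3763931816441346} - \frac{824 i \sqrt{2}}{1881965908220673} \approx 1.1871 \cdot 10^{-6} - 6.192 \cdot 10^{-13} i$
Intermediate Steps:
$H = -3 + 4 i \sqrt{2}$ ($H = -3 + \sqrt{21 - 53} = -3 + \sqrt{-32} = -3 + 4 i \sqrt{2} \approx -3.0 + 5.6569 i$)
$b{\left(O \right)} = \frac{8 \left(-3 + 4 i \sqrt{2}\right)}{O}$ ($b{\left(O \right)} = \left(-3 + 4 i \sqrt{2}\right) \frac{8}{O} = \frac{8 \left(-3 + 4 i \sqrt{2}\right)}{O}$)
$\frac{1}{b{\left(103 \right)} + 842362} = \frac{1}{\frac{8 \left(-3 + 4 i \sqrt{2}\right)}{103} + 842362} = \frac{1}{8 \cdot \frac{1}{103} \left(-3 + 4 i \sqrt{2}\right) + 842362} = \frac{1}{\left(- \frac{24}{103} + \frac{32 i \sqrt{2}}{103}\right) + 842362} = \frac{1}{\frac{86763262}{103} + \frac{32 i \sqrt{2}}{103}}$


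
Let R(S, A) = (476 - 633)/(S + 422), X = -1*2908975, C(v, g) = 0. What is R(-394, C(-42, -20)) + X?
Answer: -81451457/28 ≈ -2.9090e+6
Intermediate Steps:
X = -2908975
R(S, A) = -157/(422 + S)
R(-394, C(-42, -20)) + X = -157/(422 - 394) - 2908975 = -157/28 - 2908975 = -81451457/28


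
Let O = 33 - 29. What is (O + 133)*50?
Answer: 6850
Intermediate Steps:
O = 4
(O + 133)*50 = (4 + 133)*50 = 137*50 = 6850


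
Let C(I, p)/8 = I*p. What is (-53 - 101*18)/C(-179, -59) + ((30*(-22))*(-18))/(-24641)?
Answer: -1049820751/2081868808 ≈ -0.50427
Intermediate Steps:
C(I, p) = 8*I*p (C(I, p) = 8*(I*p) = 8*I*p)
(-53 - 101*18)/C(-179, -59) + ((30*(-22))*(-18))/(-24641) = (-53 - 101*18)/((8*(-179)*(-59))) + ((30*(-22))*(-18))/(-24641) = (-53 - 1818)/84488 - 660*(-18)*(-1/24641) = -1871*1/84488 + 11880*(-1/24641) = -1871/84488 - 11880/24641 = -1049820751/2081868808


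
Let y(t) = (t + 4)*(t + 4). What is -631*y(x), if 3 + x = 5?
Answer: -22716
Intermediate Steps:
x = 2 (x = -3 + 5 = 2)
y(t) = (4 + t)**2 (y(t) = (4 + t)*(4 + t) = (4 + t)**2)
-631*y(x) = -631*(4 + 2)**2 = -631*6**2 = -631*36 = -22716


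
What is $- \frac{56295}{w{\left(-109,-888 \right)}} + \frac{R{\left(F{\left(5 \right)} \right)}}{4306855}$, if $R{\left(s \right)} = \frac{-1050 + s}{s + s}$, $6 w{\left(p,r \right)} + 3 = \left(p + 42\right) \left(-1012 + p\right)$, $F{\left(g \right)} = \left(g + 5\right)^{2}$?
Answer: $- \frac{727363385047}{161731018960} \approx -4.4974$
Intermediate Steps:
$F{\left(g \right)} = \left(5 + g\right)^{2}$
$w{\left(p,r \right)} = - \frac{1}{2} + \frac{\left(-1012 + p\right) \left(42 + p\right)}{6}$ ($w{\left(p,r \right)} = - \frac{1}{2} + \frac{\left(p + 42\right) \left(-1012 + p\right)}{6} = - \frac{1}{2} + \frac{\left(42 + p\right) \left(-1012 + p\right)}{6} = - \frac{1}{2} + \frac{\left(-1012 + p\right) \left(42 + p\right)}{6}$)
$R{\left(s \right)} = \frac{-1050 + s}{2 s}$
$- \frac{56295}{w{\left(-109,-888 \right)}} + \frac{R{\left(F{\left(5 \right)} \right)}}{4306855} = - \frac{56295}{- \frac{14169}{2} - - \frac{52865}{3} + \frac{\left(-109\right)^{2}}{6}} + \frac{\frac{1}{2} \frac{1}{\left(5 + 5\right)^{2}} \left(-1050 + \left(5 + 5\right)^{2}\right)}{4306855} = - \frac{56295}{- \frac{14169}{2} + \frac{52865}{3} + \frac{1}{6} \cdot 11881} + \frac{-1050 + 10^{2}}{2 \cdot 10^{2}} \cdot \frac{1}{4306855} = - \frac{56295}{- \frac{14169}{2} + \frac{52865}{3} + \frac{11881}{6}} + \frac{-1050 + 100}{2 \cdot 100} \cdot \frac{1}{4306855} = - \frac{56295}{\frac{37552}{3}} + \frac{1}{2} \cdot \frac{1}{100} \left(-950\right) \frac{1}{4306855} = \left(-56295\right) \frac{3}{37552} - \frac{19}{17227420} = - \frac{168885}{37552} - \frac{19}{17227420} = - \frac{727363385047}{161731018960}$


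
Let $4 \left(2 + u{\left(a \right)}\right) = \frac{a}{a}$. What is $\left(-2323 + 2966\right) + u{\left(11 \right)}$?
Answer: $\frac{2565}{4} \approx 641.25$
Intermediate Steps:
$u{\left(a \right)} = - \frac{7}{4}$ ($u{\left(a \right)} = -2 + \frac{a \frac{1}{a}}{4} = -2 + \frac{1}{4} \cdot 1 = -2 + \frac{1}{4} = - \frac{7}{4}$)
$\left(-2323 + 2966\right) + u{\left(11 \right)} = \left(-2323 + 2966\right) - \frac{7}{4} = 643 - \frac{7}{4} = \frac{2565}{4}$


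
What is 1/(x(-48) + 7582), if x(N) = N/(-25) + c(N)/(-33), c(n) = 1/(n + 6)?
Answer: 34650/262782853 ≈ 0.00013186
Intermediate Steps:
c(n) = 1/(6 + n)
x(N) = -N/25 - 1/(33*(6 + N)) (x(N) = N/(-25) + 1/((6 + N)*(-33)) = N*(-1/25) - 1/33/(6 + N) = -N/25 - 1/(33*(6 + N)))
1/(x(-48) + 7582) = 1/((-25 - 33*(-48)*(6 - 48))/(825*(6 - 48)) + 7582) = 1/((1/825)*(-25 - 33*(-48)*(-42))/(-42) + 7582) = 1/((1/825)*(-1/42)*(-25 - 66528) + 7582) = 1/((1/825)*(-1/42)*(-66553) + 7582) = 1/(66553/34650 + 7582) = 1/(262782853/34650) = 34650/262782853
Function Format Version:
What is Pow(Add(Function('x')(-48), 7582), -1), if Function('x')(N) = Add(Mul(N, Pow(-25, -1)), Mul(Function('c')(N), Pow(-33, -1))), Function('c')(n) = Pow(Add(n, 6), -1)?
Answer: Rational(34650, 262782853) ≈ 0.00013186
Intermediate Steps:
Function('c')(n) = Pow(Add(6, n), -1)
Function('x')(N) = Add(Mul(Rational(-1, 25), N), Mul(Rational(-1, 33), Pow(Add(6, N), -1))) (Function('x')(N) = Add(Mul(N, Pow(-25, -1)), Mul(Pow(Add(6, N), -1), Pow(-33, -1))) = Add(Mul(N, Rational(-1, 25)), Mul(Pow(Add(6, N), -1), Rational(-1, 33))) = Add(Mul(Rational(-1, 25), N), Mul(Rational(-1, 33), Pow(Add(6, N), -1))))
Pow(Add(Function('x')(-48), 7582), -1) = Pow(Add(Mul(Rational(1, 825), Pow(Add(6, -48), -1), Add(-25, Mul(-33, -48, Add(6, -48)))), 7582), -1) = Pow(Add(Mul(Rational(1, 825), Pow(-42, -1), Add(-25, Mul(-33, -48, -42))), 7582), -1) = Pow(Add(Mul(Rational(1, 825), Rational(-1, 42), Add(-25, -66528)), 7582), -1) = Pow(Add(Mul(Rational(1, 825), Rational(-1, 42), -66553), 7582), -1) = Pow(Add(Rational(66553, 34650), 7582), -1) = Pow(Rational(262782853, 34650), -1) = Rational(34650, 262782853)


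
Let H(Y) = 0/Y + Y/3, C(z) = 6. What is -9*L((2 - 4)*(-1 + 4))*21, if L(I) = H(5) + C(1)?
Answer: -1449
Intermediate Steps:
H(Y) = Y/3 (H(Y) = 0 + Y*(⅓) = 0 + Y/3 = Y/3)
L(I) = 23/3 (L(I) = (⅓)*5 + 6 = 5/3 + 6 = 23/3)
-9*L((2 - 4)*(-1 + 4))*21 = -9*23/3*21 = -69*21 = -1449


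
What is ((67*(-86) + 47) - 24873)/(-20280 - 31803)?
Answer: 10196/17361 ≈ 0.58729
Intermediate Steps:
((67*(-86) + 47) - 24873)/(-20280 - 31803) = ((-5762 + 47) - 24873)/(-52083) = (-5715 - 24873)*(-1/52083) = -30588*(-1/52083) = 10196/17361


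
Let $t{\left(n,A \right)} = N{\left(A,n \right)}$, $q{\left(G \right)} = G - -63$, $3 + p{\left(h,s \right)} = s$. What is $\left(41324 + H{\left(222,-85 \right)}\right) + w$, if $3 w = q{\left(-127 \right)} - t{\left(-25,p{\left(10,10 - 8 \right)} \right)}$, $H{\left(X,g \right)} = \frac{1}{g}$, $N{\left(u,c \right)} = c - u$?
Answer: $\frac{10534217}{255} \approx 41311.0$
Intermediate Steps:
$p{\left(h,s \right)} = -3 + s$
$q{\left(G \right)} = 63 + G$ ($q{\left(G \right)} = G + 63 = 63 + G$)
$t{\left(n,A \right)} = n - A$
$w = - \frac{40}{3}$ ($w = \frac{\left(63 - 127\right) - \left(-25 - \left(-3 + \left(10 - 8\right)\right)\right)}{3} = \frac{-64 - \left(-25 - \left(-3 + 2\right)\right)}{3} = \frac{-64 - \left(-25 - -1\right)}{3} = \frac{-64 - \left(-25 + 1\right)}{3} = \frac{-64 - -24}{3} = \frac{-64 + 24}{3} = \frac{1}{3} \left(-40\right) = - \frac{40}{3} \approx -13.333$)
$\left(41324 + H{\left(222,-85 \right)}\right) + w = \left(41324 + \frac{1}{-85}\right) - \frac{40}{3} = \left(41324 - \frac{1}{85}\right) - \frac{40}{3} = \frac{3512539}{85} - \frac{40}{3} = \frac{10534217}{255}$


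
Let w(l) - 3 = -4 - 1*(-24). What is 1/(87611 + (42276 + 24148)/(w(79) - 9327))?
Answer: 1163/101883290 ≈ 1.1415e-5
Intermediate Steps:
w(l) = 23 (w(l) = 3 + (-4 - 1*(-24)) = 3 + (-4 + 24) = 3 + 20 = 23)
1/(87611 + (42276 + 24148)/(w(79) - 9327)) = 1/(87611 + (42276 + 24148)/(23 - 9327)) = 1/(87611 + 66424/(-9304)) = 1/(87611 + 66424*(-1/9304)) = 1/(87611 - 8303/1163) = 1/(101883290/1163) = 1163/101883290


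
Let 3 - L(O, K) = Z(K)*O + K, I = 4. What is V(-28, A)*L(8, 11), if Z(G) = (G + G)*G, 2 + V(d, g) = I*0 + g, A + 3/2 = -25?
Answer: 55404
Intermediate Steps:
A = -53/2 (A = -3/2 - 25 = -53/2 ≈ -26.500)
V(d, g) = -2 + g (V(d, g) = -2 + (4*0 + g) = -2 + (0 + g) = -2 + g)
Z(G) = 2*G² (Z(G) = (2*G)*G = 2*G²)
L(O, K) = 3 - K - 2*O*K² (L(O, K) = 3 - ((2*K²)*O + K) = 3 - (2*O*K² + K) = 3 - (K + 2*O*K²) = 3 + (-K - 2*O*K²) = 3 - K - 2*O*K²)
V(-28, A)*L(8, 11) = (-2 - 53/2)*(3 - 1*11 - 2*8*11²) = -57*(3 - 11 - 2*8*121)/2 = -57*(3 - 11 - 1936)/2 = -57/2*(-1944) = 55404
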